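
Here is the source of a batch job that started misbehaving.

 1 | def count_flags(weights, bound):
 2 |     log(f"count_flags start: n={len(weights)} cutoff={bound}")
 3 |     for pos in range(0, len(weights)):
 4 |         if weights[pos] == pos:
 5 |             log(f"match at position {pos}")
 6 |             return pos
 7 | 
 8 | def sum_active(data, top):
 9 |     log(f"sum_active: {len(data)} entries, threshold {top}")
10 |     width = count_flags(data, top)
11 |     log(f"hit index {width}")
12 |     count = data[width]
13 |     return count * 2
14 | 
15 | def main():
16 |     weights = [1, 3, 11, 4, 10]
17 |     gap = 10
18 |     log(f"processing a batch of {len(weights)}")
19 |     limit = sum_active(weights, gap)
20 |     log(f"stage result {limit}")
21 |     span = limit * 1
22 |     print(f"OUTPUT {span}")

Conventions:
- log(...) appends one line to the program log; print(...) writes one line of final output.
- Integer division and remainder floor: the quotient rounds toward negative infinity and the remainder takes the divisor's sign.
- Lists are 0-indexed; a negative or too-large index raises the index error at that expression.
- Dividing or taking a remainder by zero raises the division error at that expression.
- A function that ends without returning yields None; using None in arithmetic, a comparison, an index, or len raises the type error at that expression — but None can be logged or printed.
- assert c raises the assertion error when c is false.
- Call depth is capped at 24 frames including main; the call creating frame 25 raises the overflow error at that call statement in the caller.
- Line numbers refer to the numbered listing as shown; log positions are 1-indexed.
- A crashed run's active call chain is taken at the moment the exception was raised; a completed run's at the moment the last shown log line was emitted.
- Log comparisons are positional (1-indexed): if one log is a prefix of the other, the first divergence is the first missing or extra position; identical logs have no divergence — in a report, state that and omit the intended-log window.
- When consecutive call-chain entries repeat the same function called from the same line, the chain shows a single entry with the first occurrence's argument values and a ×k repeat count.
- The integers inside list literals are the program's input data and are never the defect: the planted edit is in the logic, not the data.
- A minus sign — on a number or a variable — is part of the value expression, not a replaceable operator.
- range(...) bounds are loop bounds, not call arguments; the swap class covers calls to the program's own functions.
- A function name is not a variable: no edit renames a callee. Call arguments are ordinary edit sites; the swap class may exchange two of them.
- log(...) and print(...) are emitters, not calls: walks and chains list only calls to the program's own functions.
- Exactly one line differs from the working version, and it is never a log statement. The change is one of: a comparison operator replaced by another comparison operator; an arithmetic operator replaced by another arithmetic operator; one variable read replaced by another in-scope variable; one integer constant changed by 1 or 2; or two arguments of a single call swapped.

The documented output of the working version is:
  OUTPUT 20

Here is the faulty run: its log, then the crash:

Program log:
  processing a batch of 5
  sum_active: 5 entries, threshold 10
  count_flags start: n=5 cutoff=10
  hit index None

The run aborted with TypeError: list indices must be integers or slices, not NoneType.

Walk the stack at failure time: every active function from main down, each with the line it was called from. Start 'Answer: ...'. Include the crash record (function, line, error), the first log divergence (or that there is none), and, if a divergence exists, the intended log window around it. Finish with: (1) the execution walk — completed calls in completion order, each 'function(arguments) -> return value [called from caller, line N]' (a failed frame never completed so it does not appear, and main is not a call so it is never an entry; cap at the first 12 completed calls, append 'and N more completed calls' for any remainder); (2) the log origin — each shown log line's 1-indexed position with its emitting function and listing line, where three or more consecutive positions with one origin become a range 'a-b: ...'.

Answer: main -> sum_active (called at line 19).
Key observation: The earliest visible damage is log position 4 — 'hit index None' rather than the intended 'match at position 4'.
Crash: sum_active, line 12, TypeError.
First divergence: at position 4 the run shows 'hit index None' where the working version logs 'match at position 4'.
Intended log window:
  2: sum_active: 5 entries, threshold 10
  3: count_flags start: n=5 cutoff=10
  4: match at position 4
  5: hit index 4
Execution walk:
  count_flags([1, 3, 11, 4, 10], 10) -> None  [called from sum_active, line 10]
Origin of each log line:
  1: emitted by main (line 18)
  2: emitted by sum_active (line 9)
  3: emitted by count_flags (line 2)
  4: emitted by sum_active (line 11)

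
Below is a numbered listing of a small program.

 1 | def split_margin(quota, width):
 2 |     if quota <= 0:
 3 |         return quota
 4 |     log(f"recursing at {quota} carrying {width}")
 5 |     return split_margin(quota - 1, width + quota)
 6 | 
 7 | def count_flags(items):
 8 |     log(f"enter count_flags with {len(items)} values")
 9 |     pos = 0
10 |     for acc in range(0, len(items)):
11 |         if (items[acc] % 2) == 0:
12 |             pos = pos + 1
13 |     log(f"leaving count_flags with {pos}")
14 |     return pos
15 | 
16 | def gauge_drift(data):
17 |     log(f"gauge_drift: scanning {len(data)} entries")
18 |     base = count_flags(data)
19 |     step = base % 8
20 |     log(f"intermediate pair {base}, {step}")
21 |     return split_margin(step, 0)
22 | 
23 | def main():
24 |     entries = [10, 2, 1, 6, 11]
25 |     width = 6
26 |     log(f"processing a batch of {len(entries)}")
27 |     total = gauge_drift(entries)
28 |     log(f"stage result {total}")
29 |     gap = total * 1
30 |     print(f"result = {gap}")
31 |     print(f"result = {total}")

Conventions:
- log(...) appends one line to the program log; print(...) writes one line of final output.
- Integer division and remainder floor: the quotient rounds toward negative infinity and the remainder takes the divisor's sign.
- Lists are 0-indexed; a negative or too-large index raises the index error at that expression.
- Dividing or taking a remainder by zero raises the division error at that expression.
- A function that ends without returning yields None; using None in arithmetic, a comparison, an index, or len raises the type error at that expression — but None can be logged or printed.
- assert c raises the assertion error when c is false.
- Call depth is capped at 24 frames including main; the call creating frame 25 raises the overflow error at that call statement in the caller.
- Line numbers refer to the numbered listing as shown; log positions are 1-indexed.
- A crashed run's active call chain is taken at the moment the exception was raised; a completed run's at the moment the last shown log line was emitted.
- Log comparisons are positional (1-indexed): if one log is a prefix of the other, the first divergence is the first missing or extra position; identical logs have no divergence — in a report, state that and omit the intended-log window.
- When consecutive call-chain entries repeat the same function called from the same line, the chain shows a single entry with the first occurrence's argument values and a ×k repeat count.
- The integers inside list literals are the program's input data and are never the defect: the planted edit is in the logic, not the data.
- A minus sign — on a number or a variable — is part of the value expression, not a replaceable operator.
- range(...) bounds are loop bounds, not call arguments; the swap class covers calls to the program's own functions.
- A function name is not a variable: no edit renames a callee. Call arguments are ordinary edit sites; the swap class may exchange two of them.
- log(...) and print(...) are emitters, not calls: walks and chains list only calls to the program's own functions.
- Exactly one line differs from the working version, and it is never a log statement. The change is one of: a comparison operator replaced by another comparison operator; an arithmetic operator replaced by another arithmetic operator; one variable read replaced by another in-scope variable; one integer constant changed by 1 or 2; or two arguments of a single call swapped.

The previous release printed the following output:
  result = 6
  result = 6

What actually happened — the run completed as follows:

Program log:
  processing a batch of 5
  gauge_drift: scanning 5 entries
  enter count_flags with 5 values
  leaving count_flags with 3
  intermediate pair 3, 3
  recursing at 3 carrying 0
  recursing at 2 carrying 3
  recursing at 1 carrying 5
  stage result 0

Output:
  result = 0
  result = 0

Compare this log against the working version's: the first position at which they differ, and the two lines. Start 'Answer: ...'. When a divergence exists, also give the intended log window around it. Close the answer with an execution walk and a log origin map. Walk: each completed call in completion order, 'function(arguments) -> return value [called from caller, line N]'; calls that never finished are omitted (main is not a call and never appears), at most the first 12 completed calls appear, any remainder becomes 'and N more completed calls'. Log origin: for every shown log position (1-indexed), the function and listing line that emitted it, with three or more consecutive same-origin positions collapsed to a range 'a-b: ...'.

Answer: position 9 — the shown line 'stage result 0' should read 'stage result 6'.
Intended log window:
  7: recursing at 2 carrying 3
  8: recursing at 1 carrying 5
  9: stage result 6
Execution walk:
  count_flags([10, 2, 1, 6, 11]) -> 3  [called from gauge_drift, line 18]
  split_margin(0, 6) -> 0  [called from split_margin, line 5]
  split_margin(1, 5) -> 0  [called from split_margin, line 5]
  split_margin(2, 3) -> 0  [called from split_margin, line 5]
  split_margin(3, 0) -> 0  [called from gauge_drift, line 21]
  gauge_drift([10, 2, 1, 6, 11]) -> 0  [called from main, line 27]
Log origins:
  1: emitted by main (line 26)
  2: emitted by gauge_drift (line 17)
  3: emitted by count_flags (line 8)
  4: emitted by count_flags (line 13)
  5: emitted by gauge_drift (line 20)
  6-8: emitted by split_margin (line 4)
  9: emitted by main (line 28)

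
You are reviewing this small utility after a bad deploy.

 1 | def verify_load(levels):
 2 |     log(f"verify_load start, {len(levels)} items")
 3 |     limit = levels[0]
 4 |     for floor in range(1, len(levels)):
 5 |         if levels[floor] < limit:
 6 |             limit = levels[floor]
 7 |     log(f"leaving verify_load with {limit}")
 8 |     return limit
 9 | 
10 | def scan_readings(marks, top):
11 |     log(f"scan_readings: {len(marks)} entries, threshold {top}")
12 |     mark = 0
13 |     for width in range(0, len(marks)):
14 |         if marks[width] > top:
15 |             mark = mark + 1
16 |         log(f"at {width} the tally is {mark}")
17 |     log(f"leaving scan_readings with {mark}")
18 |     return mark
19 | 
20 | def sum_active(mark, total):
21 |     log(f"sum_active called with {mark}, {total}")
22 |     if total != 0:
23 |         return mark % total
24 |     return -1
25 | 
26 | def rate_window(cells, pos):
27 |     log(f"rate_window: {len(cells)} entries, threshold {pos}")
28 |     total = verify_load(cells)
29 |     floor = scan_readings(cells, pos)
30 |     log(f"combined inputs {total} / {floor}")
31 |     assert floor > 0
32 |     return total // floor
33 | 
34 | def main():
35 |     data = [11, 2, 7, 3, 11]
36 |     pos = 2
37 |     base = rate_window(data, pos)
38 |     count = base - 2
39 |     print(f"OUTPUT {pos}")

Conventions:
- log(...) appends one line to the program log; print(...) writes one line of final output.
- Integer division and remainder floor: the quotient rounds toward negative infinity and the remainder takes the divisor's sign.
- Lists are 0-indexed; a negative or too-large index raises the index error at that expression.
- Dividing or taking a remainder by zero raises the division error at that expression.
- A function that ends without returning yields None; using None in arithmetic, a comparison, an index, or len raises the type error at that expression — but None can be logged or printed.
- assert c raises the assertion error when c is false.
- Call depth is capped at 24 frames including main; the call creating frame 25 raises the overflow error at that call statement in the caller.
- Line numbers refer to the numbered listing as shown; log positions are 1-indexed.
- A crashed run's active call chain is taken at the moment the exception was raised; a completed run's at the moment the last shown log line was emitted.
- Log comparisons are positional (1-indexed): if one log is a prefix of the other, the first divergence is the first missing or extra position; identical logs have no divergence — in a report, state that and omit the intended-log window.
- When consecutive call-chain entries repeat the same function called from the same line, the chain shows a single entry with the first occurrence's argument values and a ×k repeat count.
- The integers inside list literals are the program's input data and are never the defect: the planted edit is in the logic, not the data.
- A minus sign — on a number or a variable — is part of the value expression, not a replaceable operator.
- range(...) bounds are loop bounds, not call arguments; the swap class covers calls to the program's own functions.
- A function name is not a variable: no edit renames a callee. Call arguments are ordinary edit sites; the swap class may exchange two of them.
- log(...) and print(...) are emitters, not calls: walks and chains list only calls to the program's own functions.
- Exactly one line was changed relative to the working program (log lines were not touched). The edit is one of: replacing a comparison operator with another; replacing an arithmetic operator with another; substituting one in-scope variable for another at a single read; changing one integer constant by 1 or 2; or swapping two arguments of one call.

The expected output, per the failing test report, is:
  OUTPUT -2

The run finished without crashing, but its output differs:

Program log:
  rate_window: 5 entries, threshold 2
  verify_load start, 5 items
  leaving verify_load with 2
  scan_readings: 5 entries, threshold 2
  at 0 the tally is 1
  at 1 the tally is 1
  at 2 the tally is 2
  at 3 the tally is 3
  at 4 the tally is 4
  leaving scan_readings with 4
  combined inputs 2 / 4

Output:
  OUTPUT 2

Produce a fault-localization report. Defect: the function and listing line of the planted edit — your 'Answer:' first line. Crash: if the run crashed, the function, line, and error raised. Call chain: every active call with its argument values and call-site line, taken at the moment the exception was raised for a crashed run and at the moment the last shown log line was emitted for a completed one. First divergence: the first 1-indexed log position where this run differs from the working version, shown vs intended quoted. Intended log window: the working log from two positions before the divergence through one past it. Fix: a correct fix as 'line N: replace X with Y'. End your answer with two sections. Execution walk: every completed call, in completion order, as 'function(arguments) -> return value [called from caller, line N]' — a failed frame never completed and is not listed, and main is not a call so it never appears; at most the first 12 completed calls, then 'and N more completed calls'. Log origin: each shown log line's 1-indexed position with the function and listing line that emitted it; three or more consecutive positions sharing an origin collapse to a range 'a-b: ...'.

Answer: the defect is in main at line 39.
Core observation: The two runs log identically and part ways only at the printed values.
Call chain: main -> rate_window([11, 2, 7, 3, 11], 2) (called at line 37).
First divergence: none (the log streams are identical).
Execution walk:
  verify_load([11, 2, 7, 3, 11]) -> 2  [called from rate_window, line 28]
  scan_readings([11, 2, 7, 3, 11], 2) -> 4  [called from rate_window, line 29]
  rate_window([11, 2, 7, 3, 11], 2) -> 0  [called from main, line 37]
Log origin:
  1: logged in rate_window at line 27
  2: logged in verify_load at line 2
  3: logged in verify_load at line 7
  4: logged in scan_readings at line 11
  5-9: logged in scan_readings at line 16
  10: logged in scan_readings at line 17
  11: logged in rate_window at line 30
A correct fix: line 39: replace `pos` with `count`.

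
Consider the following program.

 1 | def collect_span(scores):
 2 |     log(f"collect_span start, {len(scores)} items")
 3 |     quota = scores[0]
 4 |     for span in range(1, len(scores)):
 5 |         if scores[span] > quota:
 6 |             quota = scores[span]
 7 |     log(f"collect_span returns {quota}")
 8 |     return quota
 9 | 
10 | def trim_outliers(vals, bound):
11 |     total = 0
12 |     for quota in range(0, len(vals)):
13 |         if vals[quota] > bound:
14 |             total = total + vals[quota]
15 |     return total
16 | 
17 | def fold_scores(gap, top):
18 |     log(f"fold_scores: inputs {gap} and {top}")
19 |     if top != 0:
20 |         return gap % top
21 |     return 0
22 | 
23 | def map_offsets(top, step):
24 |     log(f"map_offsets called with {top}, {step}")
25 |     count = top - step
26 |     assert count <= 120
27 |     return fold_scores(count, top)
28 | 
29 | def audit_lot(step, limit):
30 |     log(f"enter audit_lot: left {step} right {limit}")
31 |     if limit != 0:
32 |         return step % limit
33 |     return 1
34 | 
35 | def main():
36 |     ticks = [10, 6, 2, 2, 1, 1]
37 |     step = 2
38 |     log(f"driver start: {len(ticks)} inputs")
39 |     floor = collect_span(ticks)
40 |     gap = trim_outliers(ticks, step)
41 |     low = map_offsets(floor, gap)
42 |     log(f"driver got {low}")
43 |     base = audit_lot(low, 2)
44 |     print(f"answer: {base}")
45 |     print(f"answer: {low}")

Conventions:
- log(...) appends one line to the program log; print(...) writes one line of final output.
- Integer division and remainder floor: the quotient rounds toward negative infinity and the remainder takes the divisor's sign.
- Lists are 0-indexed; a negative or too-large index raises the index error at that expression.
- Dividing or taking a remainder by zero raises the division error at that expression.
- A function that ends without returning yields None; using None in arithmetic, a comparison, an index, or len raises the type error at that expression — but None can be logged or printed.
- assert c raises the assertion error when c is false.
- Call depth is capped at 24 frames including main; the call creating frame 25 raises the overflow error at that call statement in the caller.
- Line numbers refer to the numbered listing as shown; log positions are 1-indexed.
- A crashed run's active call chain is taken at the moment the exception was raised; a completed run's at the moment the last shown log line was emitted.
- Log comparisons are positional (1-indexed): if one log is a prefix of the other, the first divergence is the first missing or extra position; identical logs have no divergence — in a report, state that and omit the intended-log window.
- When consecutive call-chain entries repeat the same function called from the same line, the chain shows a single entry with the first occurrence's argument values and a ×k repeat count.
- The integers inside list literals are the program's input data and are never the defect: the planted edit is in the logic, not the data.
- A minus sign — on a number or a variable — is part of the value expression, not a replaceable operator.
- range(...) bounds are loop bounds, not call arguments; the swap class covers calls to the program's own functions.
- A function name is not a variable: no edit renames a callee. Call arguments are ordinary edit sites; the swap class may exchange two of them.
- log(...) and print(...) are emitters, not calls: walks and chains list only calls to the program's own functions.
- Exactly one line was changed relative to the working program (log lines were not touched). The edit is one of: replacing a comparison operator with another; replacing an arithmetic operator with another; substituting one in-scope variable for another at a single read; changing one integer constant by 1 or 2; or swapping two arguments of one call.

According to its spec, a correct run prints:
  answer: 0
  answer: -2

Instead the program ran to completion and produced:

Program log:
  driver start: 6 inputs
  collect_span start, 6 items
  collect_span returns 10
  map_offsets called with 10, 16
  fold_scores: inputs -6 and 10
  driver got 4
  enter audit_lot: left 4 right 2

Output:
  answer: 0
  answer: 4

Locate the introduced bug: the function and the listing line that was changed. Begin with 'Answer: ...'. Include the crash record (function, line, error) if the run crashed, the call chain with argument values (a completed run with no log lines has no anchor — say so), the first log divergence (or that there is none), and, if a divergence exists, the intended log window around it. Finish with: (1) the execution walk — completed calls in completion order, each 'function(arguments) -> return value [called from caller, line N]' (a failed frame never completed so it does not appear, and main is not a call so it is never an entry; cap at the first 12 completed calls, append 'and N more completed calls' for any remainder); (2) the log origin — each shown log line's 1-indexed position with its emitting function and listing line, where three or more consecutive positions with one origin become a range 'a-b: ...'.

Answer: the defect is in map_offsets at line 27.
The tell: Log line 5 is where behavior first shows: 'fold_scores: inputs -6 and 10' appears instead of 'fold_scores: inputs 10 and -6'.
Call chain: main -> audit_lot(4, 2) (called at line 43).
First divergence: position 5 — shown 'fold_scores: inputs -6 and 10', intended 'fold_scores: inputs 10 and -6'.
Intended log window:
  3: collect_span returns 10
  4: map_offsets called with 10, 16
  5: fold_scores: inputs 10 and -6
  6: driver got -2
Execution walk:
  collect_span([10, 6, 2, 2, 1, 1]) -> 10  [called from main, line 39]
  trim_outliers([10, 6, 2, 2, 1, 1], 2) -> 16  [called from main, line 40]
  fold_scores(-6, 10) -> 4  [called from map_offsets, line 27]
  map_offsets(10, 16) -> 4  [called from main, line 41]
  audit_lot(4, 2) -> 0  [called from main, line 43]
Log origin:
  1: emitted by main (line 38)
  2: emitted by collect_span (line 2)
  3: emitted by collect_span (line 7)
  4: emitted by map_offsets (line 24)
  5: emitted by fold_scores (line 18)
  6: emitted by main (line 42)
  7: emitted by audit_lot (line 30)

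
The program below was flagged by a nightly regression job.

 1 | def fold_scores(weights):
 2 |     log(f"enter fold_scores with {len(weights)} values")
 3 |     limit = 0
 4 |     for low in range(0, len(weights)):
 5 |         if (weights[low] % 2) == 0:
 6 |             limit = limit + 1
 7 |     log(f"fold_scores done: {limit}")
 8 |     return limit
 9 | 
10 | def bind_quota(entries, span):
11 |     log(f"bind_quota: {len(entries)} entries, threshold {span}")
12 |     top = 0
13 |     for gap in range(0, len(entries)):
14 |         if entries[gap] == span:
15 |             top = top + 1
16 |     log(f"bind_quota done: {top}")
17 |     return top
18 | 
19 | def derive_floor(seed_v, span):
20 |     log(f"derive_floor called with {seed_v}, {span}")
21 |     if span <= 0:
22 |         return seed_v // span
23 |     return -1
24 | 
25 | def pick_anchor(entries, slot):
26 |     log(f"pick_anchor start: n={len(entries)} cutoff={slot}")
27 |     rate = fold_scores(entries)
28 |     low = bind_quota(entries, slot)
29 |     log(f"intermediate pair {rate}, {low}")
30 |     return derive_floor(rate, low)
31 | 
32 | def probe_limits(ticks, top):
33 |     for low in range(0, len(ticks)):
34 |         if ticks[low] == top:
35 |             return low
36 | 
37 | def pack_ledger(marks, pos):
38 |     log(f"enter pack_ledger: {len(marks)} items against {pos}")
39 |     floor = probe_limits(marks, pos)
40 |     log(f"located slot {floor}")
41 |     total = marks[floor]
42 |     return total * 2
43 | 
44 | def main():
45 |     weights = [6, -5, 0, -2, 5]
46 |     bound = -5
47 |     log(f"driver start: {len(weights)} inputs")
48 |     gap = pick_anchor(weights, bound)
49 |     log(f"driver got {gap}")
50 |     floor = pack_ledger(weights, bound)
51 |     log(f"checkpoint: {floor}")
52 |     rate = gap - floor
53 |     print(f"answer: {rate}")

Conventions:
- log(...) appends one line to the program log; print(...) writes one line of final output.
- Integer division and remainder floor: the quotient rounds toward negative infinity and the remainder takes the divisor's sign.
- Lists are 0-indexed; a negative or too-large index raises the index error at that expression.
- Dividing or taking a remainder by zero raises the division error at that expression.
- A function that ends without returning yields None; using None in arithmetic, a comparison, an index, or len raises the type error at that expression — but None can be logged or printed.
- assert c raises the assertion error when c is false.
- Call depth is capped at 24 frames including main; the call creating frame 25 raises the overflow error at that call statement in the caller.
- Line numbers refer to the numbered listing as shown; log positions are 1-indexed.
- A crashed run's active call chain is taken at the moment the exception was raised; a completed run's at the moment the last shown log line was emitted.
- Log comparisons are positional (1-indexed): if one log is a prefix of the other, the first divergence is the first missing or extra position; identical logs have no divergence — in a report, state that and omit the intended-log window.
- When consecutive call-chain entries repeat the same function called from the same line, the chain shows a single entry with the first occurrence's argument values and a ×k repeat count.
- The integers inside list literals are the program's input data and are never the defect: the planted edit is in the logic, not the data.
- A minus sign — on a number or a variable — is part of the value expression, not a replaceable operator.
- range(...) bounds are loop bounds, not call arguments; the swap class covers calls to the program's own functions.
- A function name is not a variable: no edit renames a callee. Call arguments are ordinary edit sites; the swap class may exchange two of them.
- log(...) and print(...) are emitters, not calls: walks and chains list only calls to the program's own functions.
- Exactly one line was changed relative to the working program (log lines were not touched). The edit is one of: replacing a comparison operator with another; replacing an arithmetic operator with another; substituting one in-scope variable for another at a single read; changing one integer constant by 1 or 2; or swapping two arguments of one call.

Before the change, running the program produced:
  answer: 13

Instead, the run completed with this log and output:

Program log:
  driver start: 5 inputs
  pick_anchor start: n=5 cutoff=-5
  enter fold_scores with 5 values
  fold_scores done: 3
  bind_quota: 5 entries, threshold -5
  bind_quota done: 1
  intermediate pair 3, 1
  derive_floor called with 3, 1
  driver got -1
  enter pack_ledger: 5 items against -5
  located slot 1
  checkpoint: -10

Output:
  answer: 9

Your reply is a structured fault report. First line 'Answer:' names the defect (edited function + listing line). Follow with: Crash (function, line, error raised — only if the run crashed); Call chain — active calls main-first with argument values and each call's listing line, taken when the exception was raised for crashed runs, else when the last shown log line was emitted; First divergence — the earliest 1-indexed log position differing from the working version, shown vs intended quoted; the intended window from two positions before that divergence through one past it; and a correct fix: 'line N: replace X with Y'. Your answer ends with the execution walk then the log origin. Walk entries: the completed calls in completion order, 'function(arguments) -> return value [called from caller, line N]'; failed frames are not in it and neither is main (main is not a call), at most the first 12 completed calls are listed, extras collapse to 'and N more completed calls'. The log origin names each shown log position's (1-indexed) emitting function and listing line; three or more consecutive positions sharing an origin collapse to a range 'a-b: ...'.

Answer: the defect is in derive_floor at line 21.
The tell: At log position 9 the runs split — shown 'driver got -1', but the working version logs 'driver got 3'.
Call chain: main.
First divergence: position 9 — shown 'driver got -1', intended 'driver got 3'.
Intended log window:
  7: intermediate pair 3, 1
  8: derive_floor called with 3, 1
  9: driver got 3
  10: enter pack_ledger: 5 items against -5
Execution walk:
  fold_scores([6, -5, 0, -2, 5]) -> 3  [called from pick_anchor, line 27]
  bind_quota([6, -5, 0, -2, 5], -5) -> 1  [called from pick_anchor, line 28]
  derive_floor(3, 1) -> -1  [called from pick_anchor, line 30]
  pick_anchor([6, -5, 0, -2, 5], -5) -> -1  [called from main, line 48]
  probe_limits([6, -5, 0, -2, 5], -5) -> 1  [called from pack_ledger, line 39]
  pack_ledger([6, -5, 0, -2, 5], -5) -> -10  [called from main, line 50]
Log origin:
  1 — main, line 47
  2 — pick_anchor, line 26
  3 — fold_scores, line 2
  4 — fold_scores, line 7
  5 — bind_quota, line 11
  6 — bind_quota, line 16
  7 — pick_anchor, line 29
  8 — derive_floor, line 20
  9 — main, line 49
  10 — pack_ledger, line 38
  11 — pack_ledger, line 40
  12 — main, line 51
A correct fix: line 21: replace `<=` with `!=`.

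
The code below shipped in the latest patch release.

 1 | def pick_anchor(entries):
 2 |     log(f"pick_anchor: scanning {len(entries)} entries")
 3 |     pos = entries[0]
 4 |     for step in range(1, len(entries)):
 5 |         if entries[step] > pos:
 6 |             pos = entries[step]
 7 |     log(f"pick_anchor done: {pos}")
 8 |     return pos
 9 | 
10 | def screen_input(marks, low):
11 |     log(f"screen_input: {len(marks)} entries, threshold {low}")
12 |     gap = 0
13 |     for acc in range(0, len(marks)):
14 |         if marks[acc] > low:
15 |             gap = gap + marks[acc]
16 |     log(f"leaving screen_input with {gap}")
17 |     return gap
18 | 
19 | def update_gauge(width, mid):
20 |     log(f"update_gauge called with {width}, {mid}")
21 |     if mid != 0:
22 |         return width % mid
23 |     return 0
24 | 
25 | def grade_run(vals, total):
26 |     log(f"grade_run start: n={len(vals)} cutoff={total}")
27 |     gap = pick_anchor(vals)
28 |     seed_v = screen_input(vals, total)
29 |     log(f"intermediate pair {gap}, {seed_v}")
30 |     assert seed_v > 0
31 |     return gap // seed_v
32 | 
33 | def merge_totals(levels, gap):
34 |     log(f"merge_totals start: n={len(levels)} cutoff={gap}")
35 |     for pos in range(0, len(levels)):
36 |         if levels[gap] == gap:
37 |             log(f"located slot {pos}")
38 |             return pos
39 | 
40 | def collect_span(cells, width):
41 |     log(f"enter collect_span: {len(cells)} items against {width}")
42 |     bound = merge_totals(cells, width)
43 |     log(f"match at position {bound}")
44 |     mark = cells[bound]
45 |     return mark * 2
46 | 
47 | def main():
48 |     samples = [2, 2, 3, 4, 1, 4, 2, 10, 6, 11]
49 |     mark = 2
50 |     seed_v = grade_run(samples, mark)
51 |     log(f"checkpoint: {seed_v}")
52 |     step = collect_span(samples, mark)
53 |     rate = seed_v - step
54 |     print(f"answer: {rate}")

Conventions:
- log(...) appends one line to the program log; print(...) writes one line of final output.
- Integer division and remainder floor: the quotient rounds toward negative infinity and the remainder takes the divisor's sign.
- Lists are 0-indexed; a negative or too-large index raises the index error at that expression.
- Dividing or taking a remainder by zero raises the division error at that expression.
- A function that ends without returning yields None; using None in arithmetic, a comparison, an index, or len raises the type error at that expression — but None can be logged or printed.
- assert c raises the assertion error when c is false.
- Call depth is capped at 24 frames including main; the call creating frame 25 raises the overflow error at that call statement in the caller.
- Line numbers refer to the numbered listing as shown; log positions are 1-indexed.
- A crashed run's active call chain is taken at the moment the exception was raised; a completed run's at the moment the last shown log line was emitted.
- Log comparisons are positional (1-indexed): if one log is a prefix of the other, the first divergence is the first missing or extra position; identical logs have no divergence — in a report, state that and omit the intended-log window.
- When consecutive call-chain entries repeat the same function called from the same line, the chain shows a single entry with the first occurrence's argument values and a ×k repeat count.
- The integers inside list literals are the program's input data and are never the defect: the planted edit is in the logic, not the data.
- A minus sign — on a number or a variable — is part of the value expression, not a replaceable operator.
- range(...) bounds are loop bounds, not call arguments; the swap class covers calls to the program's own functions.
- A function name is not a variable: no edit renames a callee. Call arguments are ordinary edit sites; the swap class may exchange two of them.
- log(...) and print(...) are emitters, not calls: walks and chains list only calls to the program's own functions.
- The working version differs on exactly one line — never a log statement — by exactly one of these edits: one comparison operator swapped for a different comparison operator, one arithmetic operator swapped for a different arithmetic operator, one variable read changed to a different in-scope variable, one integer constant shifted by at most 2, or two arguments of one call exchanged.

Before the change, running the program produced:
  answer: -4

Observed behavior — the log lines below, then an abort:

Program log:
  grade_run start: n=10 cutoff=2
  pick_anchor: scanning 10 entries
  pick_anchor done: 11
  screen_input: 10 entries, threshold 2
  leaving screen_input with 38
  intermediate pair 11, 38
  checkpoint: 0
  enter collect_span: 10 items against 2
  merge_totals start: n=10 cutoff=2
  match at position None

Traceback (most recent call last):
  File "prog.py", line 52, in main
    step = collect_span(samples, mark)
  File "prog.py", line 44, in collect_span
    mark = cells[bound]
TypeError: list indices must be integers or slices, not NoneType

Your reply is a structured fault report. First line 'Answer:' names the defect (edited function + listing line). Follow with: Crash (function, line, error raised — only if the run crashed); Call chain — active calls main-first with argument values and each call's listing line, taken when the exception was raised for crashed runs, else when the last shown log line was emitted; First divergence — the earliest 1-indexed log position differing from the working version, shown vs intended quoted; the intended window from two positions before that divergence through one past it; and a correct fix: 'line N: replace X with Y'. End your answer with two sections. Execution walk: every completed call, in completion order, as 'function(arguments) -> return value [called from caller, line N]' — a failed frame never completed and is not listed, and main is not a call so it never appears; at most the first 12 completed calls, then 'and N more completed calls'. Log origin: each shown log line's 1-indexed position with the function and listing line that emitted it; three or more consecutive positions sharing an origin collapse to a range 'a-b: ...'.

Answer: the defect is in merge_totals at line 36.
Core observation: Position 10 is the first bad log line: 'match at position None' should read 'located slot 0'.
Crash: collect_span, line 44, TypeError.
Call chain: main -> collect_span([2, 2, 3, 4, 1, 4, 2, 10, 6, 11], 2) (called at line 52).
First divergence: at position 10 the run shows 'match at position None' where the working version logs 'located slot 0'.
Intended log window:
  8: enter collect_span: 10 items against 2
  9: merge_totals start: n=10 cutoff=2
  10: located slot 0
  11: match at position 0
Execution walk:
  pick_anchor([2, 2, 3, 4, 1, 4, 2, 10, 6, 11]) -> 11  [called from grade_run, line 27]
  screen_input([2, 2, 3, 4, 1, 4, 2, 10, 6, 11], 2) -> 38  [called from grade_run, line 28]
  grade_run([2, 2, 3, 4, 1, 4, 2, 10, 6, 11], 2) -> 0  [called from main, line 50]
  merge_totals([2, 2, 3, 4, 1, 4, 2, 10, 6, 11], 2) -> None  [called from collect_span, line 42]
Log line origins:
  1: logged in grade_run at line 26
  2: logged in pick_anchor at line 2
  3: logged in pick_anchor at line 7
  4: logged in screen_input at line 11
  5: logged in screen_input at line 16
  6: logged in grade_run at line 29
  7: logged in main at line 51
  8: logged in collect_span at line 41
  9: logged in merge_totals at line 34
  10: logged in collect_span at line 43
A correct fix: line 36: replace `levels[gap]` with `levels[pos]`.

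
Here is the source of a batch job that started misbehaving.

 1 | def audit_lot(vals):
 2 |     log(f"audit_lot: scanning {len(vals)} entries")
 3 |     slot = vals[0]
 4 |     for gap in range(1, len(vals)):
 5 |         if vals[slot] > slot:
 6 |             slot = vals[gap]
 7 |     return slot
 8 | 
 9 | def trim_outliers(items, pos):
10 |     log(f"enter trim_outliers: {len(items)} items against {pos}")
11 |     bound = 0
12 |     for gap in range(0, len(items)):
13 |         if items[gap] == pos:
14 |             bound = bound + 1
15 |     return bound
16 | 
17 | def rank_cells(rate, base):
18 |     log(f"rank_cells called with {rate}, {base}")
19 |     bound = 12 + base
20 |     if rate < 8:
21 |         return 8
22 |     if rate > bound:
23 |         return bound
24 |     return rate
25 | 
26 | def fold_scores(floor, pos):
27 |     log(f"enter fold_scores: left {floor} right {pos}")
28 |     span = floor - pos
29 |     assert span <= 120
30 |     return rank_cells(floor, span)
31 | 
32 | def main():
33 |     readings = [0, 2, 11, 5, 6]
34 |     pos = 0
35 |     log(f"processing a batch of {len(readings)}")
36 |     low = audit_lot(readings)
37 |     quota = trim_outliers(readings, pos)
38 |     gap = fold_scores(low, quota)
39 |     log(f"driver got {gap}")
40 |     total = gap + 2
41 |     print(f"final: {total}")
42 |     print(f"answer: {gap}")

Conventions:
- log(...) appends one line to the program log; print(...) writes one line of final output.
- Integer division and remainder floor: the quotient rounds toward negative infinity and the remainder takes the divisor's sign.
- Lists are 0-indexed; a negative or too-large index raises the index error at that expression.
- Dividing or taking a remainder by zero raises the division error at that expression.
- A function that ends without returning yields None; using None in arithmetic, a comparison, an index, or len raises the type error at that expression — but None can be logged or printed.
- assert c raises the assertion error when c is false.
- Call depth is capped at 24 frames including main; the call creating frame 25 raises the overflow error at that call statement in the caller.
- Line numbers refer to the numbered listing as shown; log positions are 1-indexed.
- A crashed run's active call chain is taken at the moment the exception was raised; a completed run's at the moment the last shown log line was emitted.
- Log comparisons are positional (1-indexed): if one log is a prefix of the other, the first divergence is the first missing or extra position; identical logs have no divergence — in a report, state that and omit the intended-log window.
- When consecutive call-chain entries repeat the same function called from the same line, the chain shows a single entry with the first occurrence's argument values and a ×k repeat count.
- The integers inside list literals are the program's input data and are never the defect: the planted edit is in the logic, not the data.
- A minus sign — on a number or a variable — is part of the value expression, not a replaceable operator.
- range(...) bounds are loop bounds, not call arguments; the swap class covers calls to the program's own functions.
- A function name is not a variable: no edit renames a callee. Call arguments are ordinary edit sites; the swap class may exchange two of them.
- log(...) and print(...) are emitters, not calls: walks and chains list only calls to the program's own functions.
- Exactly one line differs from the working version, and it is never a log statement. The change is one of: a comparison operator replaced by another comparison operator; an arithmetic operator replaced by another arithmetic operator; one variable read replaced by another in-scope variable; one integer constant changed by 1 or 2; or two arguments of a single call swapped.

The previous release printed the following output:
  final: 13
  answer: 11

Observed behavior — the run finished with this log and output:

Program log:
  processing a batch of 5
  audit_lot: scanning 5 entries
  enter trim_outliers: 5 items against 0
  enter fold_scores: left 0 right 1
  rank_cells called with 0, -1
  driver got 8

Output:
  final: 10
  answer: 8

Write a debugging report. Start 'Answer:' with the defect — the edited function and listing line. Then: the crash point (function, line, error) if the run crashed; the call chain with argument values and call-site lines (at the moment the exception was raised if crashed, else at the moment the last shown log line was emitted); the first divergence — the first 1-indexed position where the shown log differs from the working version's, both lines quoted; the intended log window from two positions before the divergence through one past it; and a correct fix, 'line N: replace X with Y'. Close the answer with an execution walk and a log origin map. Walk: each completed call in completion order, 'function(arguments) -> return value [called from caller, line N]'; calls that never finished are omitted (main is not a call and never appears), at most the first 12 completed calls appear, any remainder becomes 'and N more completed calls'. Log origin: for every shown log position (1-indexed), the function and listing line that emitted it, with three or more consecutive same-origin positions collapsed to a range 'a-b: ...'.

Answer: the defect is in audit_lot at line 5.
Key fact: Log line 4 is where behavior first shows: 'enter fold_scores: left 0 right 1' appears instead of 'enter fold_scores: left 11 right 1'.
Call chain: main.
First divergence: at position 4 the run shows 'enter fold_scores: left 0 right 1' where the working version logs 'enter fold_scores: left 11 right 1'.
Intended log window:
  2: audit_lot: scanning 5 entries
  3: enter trim_outliers: 5 items against 0
  4: enter fold_scores: left 11 right 1
  5: rank_cells called with 11, 10
Execution walk:
  audit_lot([0, 2, 11, 5, 6]) -> 0  [called from main, line 36]
  trim_outliers([0, 2, 11, 5, 6], 0) -> 1  [called from main, line 37]
  rank_cells(0, -1) -> 8  [called from fold_scores, line 30]
  fold_scores(0, 1) -> 8  [called from main, line 38]
Log origins:
  1: emitted by main (line 35)
  2: emitted by audit_lot (line 2)
  3: emitted by trim_outliers (line 10)
  4: emitted by fold_scores (line 27)
  5: emitted by rank_cells (line 18)
  6: emitted by main (line 39)
A correct fix: line 5: replace `vals[slot]` with `vals[gap]`.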